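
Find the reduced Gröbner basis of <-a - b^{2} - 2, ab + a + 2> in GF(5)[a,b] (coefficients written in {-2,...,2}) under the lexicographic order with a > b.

G = {a + b^{2} + 2, b^{3} + b^{2} + 2b}

f_1 = -a - b^{2} - 2, LT = a.
f_2 = ab + a + 2, LT = ab.

S(f_1,f_2): lcm = ab. S = -a + b^{3} + 2b - 2.
  leading term a: subtract (1)·f_1 from -a + b^{3} + 2b - 2 → b^{3} + b^{2} + 2b
  leading term b^{3}: no divisor's leading term divides it; move b^{3} to the remainder.
  leading term b^{2}: no divisor's leading term divides it; move b^{2} to the remainder.
  leading term b: no divisor's leading term divides it; move 2b to the remainder.
  remainder b^{3} + b^{2} + 2b ≠ 0; add g_3 = b^{3} + b^{2} + 2b to the basis.

The other S-polynomials (S(f_1,g_3), S(f_2,g_3)) all reduce to 0 modulo the current basis, so we have a Gröbner basis.
Inter-reduce: drop elements whose leading term is divisible by another's, tail-reduce, and make monic.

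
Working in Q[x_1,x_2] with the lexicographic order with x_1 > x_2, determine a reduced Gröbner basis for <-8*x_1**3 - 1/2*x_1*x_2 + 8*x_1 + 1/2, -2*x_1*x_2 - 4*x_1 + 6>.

G = {x_1 + 1/72*x_2**2 - 23/72*x_2 - 25/36, x_2**3 - 21*x_2**2 - 96*x_2 + 116}

The reduced Gröbner basis is the canonical form of the ideal for this ordering.

f_1 = -8*x_1**3 - 1/2*x_1*x_2 + 8*x_1 + 1/2, LT = x_1**3.
f_2 = -2*x_1*x_2 - 4*x_1 + 6, LT = x_1*x_2.

S(f_1,f_2): lcm = x_1**3*x_2. S = -2*x_1**3 + 3*x_1**2 + 1/16*x_1*x_2**2 - x_1*x_2 - 1/16*x_2.
  leading term x_1**3: subtract (1/4)·f_1 from -2*x_1**3 + 3*x_1**2 + 1/16*x_1*x_2**2 - x_1*x_2 - 1/16*x_2 → 3*x_1**2 + 1/16*x_1*x_2**2 - 7/8*x_1*x_2 - 2*x_1 - 1/16*x_2 - 1/8
  leading term x_1**2: no divisor's leading term divides it; move 3*x_1**2 to the remainder.
  leading term x_1*x_2**2: subtract (-1/32*x_2)·f_2 from 1/16*x_1*x_2**2 - 7/8*x_1*x_2 - 2*x_1 - 1/16*x_2 - 1/8 → -x_1*x_2 - 2*x_1 + 1/8*x_2 - 1/8
  leading term x_1*x_2: subtract (1/2)·f_2 from -x_1*x_2 - 2*x_1 + 1/8*x_2 - 1/8 → 1/8*x_2 - 25/8
  leading term x_2: no divisor's leading term divides it; move 1/8*x_2 to the remainder.
  leading term 1: no divisor's leading term divides it; move -25/8 to the remainder.
  remainder 3*x_1**2 + 1/8*x_2 - 25/8 ≠ 0; add g_3 = 3*x_1**2 + 1/8*x_2 - 25/8 to the basis.

S(f_2,g_3): lcm = x_1**2*x_2. S = 2*x_1**2 - 3*x_1 - 1/24*x_2**2 + 25/24*x_2.
  leading term x_1**2: subtract (2/3)·g_3 from 2*x_1**2 - 3*x_1 - 1/24*x_2**2 + 25/24*x_2 → -3*x_1 - 1/24*x_2**2 + 23/24*x_2 + 25/12
  leading term x_1: no divisor's leading term divides it; move -3*x_1 to the remainder.
  leading term x_2**2: no divisor's leading term divides it; move -1/24*x_2**2 to the remainder.
  leading term x_2: no divisor's leading term divides it; move 23/24*x_2 to the remainder.
  leading term 1: no divisor's leading term divides it; move 25/12 to the remainder.
  remainder -3*x_1 - 1/24*x_2**2 + 23/24*x_2 + 25/12 ≠ 0; add g_4 = -3*x_1 - 1/24*x_2**2 + 23/24*x_2 + 25/12 to the basis.

S(f_2,g_4): lcm = x_1*x_2. S = 2*x_1 - 1/72*x_2**3 + 23/72*x_2**2 + 25/36*x_2 - 3.
  leading term x_1: subtract (-2/3)·g_4 from 2*x_1 - 1/72*x_2**3 + 23/72*x_2**2 + 25/36*x_2 - 3 → -1/72*x_2**3 + 7/24*x_2**2 + 4/3*x_2 - 29/18
  leading term x_2**3: no divisor's leading term divides it; move -1/72*x_2**3 to the remainder.
  leading term x_2**2: no divisor's leading term divides it; move 7/24*x_2**2 to the remainder.
  leading term x_2: no divisor's leading term divides it; move 4/3*x_2 to the remainder.
  leading term 1: no divisor's leading term divides it; move -29/18 to the remainder.
  remainder -1/72*x_2**3 + 7/24*x_2**2 + 4/3*x_2 - 29/18 ≠ 0; add g_5 = -1/72*x_2**3 + 7/24*x_2**2 + 4/3*x_2 - 29/18 to the basis.

The other S-polynomials (S(f_1,g_3), S(f_1,g_4), S(g_3,g_4), S(f_1,g_5), S(f_2,g_5), S(g_3,g_5), S(g_4,g_5)) all reduce to 0 modulo the current basis, so we have a Gröbner basis.
Inter-reduce: drop elements whose leading term is divisible by another's, tail-reduce, and make monic.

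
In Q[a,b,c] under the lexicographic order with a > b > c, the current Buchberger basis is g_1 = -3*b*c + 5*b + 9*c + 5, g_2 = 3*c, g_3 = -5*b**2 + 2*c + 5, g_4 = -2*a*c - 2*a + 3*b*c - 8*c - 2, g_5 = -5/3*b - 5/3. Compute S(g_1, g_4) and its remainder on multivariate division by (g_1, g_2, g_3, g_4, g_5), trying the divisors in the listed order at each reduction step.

lcm(LM(g_1), LM(g_4)) = a*b*c.
S = (lcm/LT(g_1))·g_1 − (lcm/LT(g_4))·g_4 = -8/3*a*b - 3*a*c - 5/3*a + 3/2*b**2*c - 4*b*c - b.
Reduce S modulo (g_1, g_2, g_3, g_4, g_5) in that order:
  leading term a*b: subtract (8/5*a)·g_5 from -8/3*a*b - 3*a*c - 5/3*a + 3/2*b**2*c - 4*b*c - b → -3*a*c + a + 3/2*b**2*c - 4*b*c - b
  leading term a*c: subtract (-a)·g_2 from -3*a*c + a + 3/2*b**2*c - 4*b*c - b → a + 3/2*b**2*c - 4*b*c - b
  leading term a: no divisor's leading term divides it; move a to the remainder.
  leading term b**2*c: subtract (-1/2*b)·g_1 from 3/2*b**2*c - 4*b*c - b → 5/2*b**2 + 1/2*b*c + 3/2*b
  leading term b**2: subtract (-1/2)·g_3 from 5/2*b**2 + 1/2*b*c + 3/2*b → 1/2*b*c + 3/2*b + c + 5/2
  leading term b*c: subtract (-1/6)·g_1 from 1/2*b*c + 3/2*b + c + 5/2 → 7/3*b + 5/2*c + 10/3
  leading term b: subtract (-7/5)·g_5 from 7/3*b + 5/2*c + 10/3 → 5/2*c + 1
  leading term c: subtract (5/6)·g_2 from 5/2*c + 1 → 1
  leading term 1: no divisor's leading term divides it; move 1 to the remainder.
The remainder a + 1 is nonzero, so it would be added as the next basis element.
An S-polynomial is built so that the two leading terms cancel; whether anything survives reduction is exactly the Gröbner-basis criterion.

S(g_1, g_4) = -8/3*a*b - 3*a*c - 5/3*a + 3/2*b**2*c - 4*b*c - b; remainder on division = a + 1.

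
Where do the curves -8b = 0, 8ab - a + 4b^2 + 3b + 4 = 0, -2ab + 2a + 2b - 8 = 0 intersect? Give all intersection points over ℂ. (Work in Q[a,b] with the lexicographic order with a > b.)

{(4, 0)}

Compute a lex Gröbner basis by Buchberger's algorithm.
f_1 = -8b, LT = b.
f_2 = 8ab - a + 4b^2 + 3b + 4, LT = ab.
f_3 = -2ab + 2a + 2b - 8, LT = ab.

S(f_1,f_2): lcm = ab. S = 1/8a - 1/2b^2 - 3/8b - 1/2.
  reduce S modulo (f_1, f_2, f_3):
  remainder 1/8a - 1/2 ≠ 0; add h_4 = 1/8a - 1/2 to the basis.

The other S-polynomials (S(f_1,f_3), S(f_2,f_3), S(f_1,h_4), S(f_2,h_4), S(f_3,h_4)) all reduce to 0 modulo the current basis, so we have a Gröbner basis.
Inter-reduce: drop elements whose leading term is divisible by another's, tail-reduce, and make monic.
Reduced Gröbner basis: {a - 4, b}.

Elimination: the polynomial b lies in the elimination ideal for b, so b ∈ {0}. For each such b, the remaining basis elements (now univariate) give the rest of the solution.
  b = 0: the earlier basis element becomes a - 4 = 0, giving a = 4 — point (4, 0).
Zero-dimensionality of the ideal guarantees finitely many solutions over ℂ.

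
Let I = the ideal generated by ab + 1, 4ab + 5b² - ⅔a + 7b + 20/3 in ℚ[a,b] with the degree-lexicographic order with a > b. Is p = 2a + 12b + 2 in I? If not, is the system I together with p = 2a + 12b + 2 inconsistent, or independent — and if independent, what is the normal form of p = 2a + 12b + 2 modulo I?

Adjoining 2a + 12b + 2 makes the ideal the whole ring: the system is inconsistent.

First compute the reduced Gröbner basis of I by Buchberger's algorithm.
f_1 = ab + 1, LT = ab.
f_2 = 4ab + 5b² - ⅔a + 7b + 20/3, LT = ab.

S(f_1,f_2): lcm = ab. S = -5/4b² + ⅙a - 7/4b - ⅔.
  reduce S modulo (f_1, f_2):
  remainder -5/4b² + ⅙a - 7/4b - ⅔ ≠ 0; add h_3 = -5/4b² + ⅙a - 7/4b - ⅔ to the basis.

S(f_1,h_3): lcm = ab². S = 2/15a² - 7/5ab - 8/15a + b.
  reduce S modulo (f_1, f_2, h_3):
  remainder 2/15a² - 8/15a + b + 7/5 ≠ 0; add h_4 = 2/15a² - 8/15a + b + 7/5 to the basis.

The other S-polynomials (S(f_2,h_3), S(f_1,h_4), S(f_2,h_4), S(h_3,h_4)) all reduce to 0 modulo the current basis, so we have a Gröbner basis.
Inter-reduce: drop elements whose leading term is divisible by another's, tail-reduce, and make monic.
Reduced Gröbner basis: {a² - 4a + 15/2b + 21/2, ab + 1, b² - 2/15a + 7/5b + 8/15}.
Label its elements g_1 = a² - 4a + 15/2b + 21/2, g_2 = ab + 1, g_3 = b² - 2/15a + 7/5b + 8/15.

Reduce p = 2a + 12b + 2 modulo G:
  leading term a: no divisor's leading term divides it; move 2a to the remainder.
  leading term b: no divisor's leading term divides it; move 12b to the remainder.
  leading term 1: no divisor's leading term divides it; move 2 to the remainder.
  normal form = 2a + 12b + 2.
The normal form is nonzero, so p ∉ I. Since p minus its normal form lies in I, I + (p) = I + (r) where r = 2a + 12b + 2; decide whether this ideal is the whole ring.
Run Buchberger on G together with r (pairs among the g_i already reduce to 0 since G is a Gröbner basis):
g_1 = a² - 4a + 15/2b + 21/2, LT = a².
g_2 = ab + 1, LT = ab.
g_3 = b² - 2/15a + 7/5b + 8/15, LT = b².
r = 2a + 12b + 2, LT = a.

S(g_1,r): lcm = a². S = -6ab - 5a + 15/2b + 21/2.
  reduce S modulo (g_1, g_2, g_3, r):
  remainder 75/2b + 43/2 ≠ 0; add m_5 = 75/2b + 43/2 to the basis.

S(g_2,r): lcm = ab. S = -6b² - b + 1.
  reduce S modulo (g_1, g_2, g_3, r, m_5):
  remainder -748/375 ≠ 0; add m_6 = -748/375 to the basis.

The other S-polynomials (S(g_1,g_2), S(g_1,g_3), S(g_2,g_3), S(g_3,r), S(g_1,m_5), S(g_2,m_5), S(g_3,m_5), S(r,m_5), S(g_1,m_6), S(g_2,m_6), S(g_3,m_6), S(r,m_6), S(m_5,m_6)) all reduce to 0 modulo the current basis, so we have a Gröbner basis.
Inter-reduce: drop elements whose leading term is divisible by another's, tail-reduce, and make monic.
Reduced Gröbner basis: {1}.
The reduced Gröbner basis of I + (p) is {1}: the ideal is the whole ring, so the enlarged system has no common solution — adjoining p is inconsistent.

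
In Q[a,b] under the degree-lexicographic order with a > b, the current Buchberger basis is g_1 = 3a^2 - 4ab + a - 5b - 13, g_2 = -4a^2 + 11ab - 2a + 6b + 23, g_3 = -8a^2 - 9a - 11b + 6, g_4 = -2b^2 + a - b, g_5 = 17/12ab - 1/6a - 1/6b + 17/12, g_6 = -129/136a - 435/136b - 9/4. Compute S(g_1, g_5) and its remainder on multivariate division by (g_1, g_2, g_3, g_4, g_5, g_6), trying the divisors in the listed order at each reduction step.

lcm(LM(g_1), LM(g_5)) = a^2b.
S = (lcm/LT(g_1))·g_1 − (lcm/LT(g_5))·g_5 = -4/3ab^2 + 2/17a^2 + 23/51ab - 5/3b^2 - a - 13/3b.
Reduce S modulo (g_1, g_2, g_3, g_4, g_5, g_6) in that order:
  leading term ab^2: subtract (2/3a)·g_4 from -4/3ab^2 + 2/17a^2 + 23/51ab - 5/3b^2 - a - 13/3b → -28/51a^2 + 19/17ab - 5/3b^2 - a - 13/3b
  leading term a^2: subtract (-28/153)·g_1 from -28/51a^2 + 19/17ab - 5/3b^2 - a - 13/3b → 59/153ab - 5/3b^2 - 125/153a - 803/153b - 364/153
  leading term ab: subtract (236/867)·g_5 from 59/153ab - 5/3b^2 - 125/153a - 803/153b - 364/153 → -5/3b^2 - 223/289a - 4511/867b - 47/17
  leading term b^2: subtract (5/6)·g_4 from -5/3b^2 - 223/289a - 4511/867b - 47/17 → -2783/1734a - 7577/1734b - 47/17
  leading term a: subtract (11132/6579)·g_6 from -2783/1734a - 7577/1734b - 47/17 → 762/731b + 762/731
  leading term b: no divisor's leading term divides it; move 762/731b to the remainder.
  leading term 1: no divisor's leading term divides it; move 762/731 to the remainder.
The remainder 762/731b + 762/731 is nonzero, so it would be added as the next basis element.

S(g_1, g_5) = -4/3ab^2 + 2/17a^2 + 23/51ab - 5/3b^2 - a - 13/3b; remainder on division = 762/731b + 762/731.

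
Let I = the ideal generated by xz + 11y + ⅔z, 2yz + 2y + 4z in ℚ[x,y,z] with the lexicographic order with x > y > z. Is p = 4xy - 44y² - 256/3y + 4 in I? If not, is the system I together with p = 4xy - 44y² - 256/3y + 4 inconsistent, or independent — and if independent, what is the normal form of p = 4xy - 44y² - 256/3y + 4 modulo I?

First compute the reduced Gröbner basis of I by Buchberger's algorithm.
f_1 = xz + 11y + ⅔z, LT = xz.
f_2 = 2yz + 2y + 4z, LT = yz.

S(f_1,f_2): lcm = xyz. S = -xy - 2xz + 11y² + ⅔yz.
  leading term xy: no divisor's leading term divides it; move -xy to the remainder.
  leading term xz: subtract (-2)·f_1 from -2xz + 11y² + ⅔yz → 11y² + ⅔yz + 22y + 4/3z
  leading term y²: no divisor's leading term divides it; move 11y² to the remainder.
  leading term yz: subtract (⅓)·f_2 from ⅔yz + 22y + 4/3z → 64/3y
  leading term y: no divisor's leading term divides it; move 64/3y to the remainder.
  remainder -xy + 11y² + 64/3y ≠ 0; add h_3 = -xy + 11y² + 64/3y to the basis.

S(f_1,h_3): lcm = xyz. S = 11y²z + 11y² + 22yz.
  leading term y²z: subtract (11/2y)·f_2 from 11y²z + 11y² + 22yz → 0
  remainder 0.

S(f_2,h_3): lcm = xyz. S = xy + 2xz + 11y²z + 64/3yz.
  leading term xy: subtract (-1)·h_3 from xy + 2xz + 11y²z + 64/3yz → 2xz + 11y²z + 11y² + 64/3yz + 64/3y
  leading term xz: subtract (2)·f_1 from 2xz + 11y²z + 11y² + 64/3yz + 64/3y → 11y²z + 11y² + 64/3yz - ⅔y - 4/3z
  leading term y²z: subtract (11/2y)·f_2 from 11y²z + 11y² + 64/3yz - ⅔y - 4/3z → -⅔yz - ⅔y - 4/3z
  leading term yz: subtract (-⅓)·f_2 from -⅔yz - ⅔y - 4/3z → 0
  remainder 0.

Every S-polynomial of the final basis reduces to 0, so we have a Gröbner basis.
Inter-reduce: drop elements whose leading term is divisible by another's, tail-reduce, and make monic.
Reduced Gröbner basis: {xy - 11y² - 64/3y, xz + 11y + ⅔z, yz + y + 2z}.
Label its elements g_1 = xy - 11y² - 64/3y, g_2 = xz + 11y + ⅔z, g_3 = yz + y + 2z.

Reduce p = 4xy - 44y² - 256/3y + 4 modulo G:
  leading term xy: subtract (4)·g_1 from 4xy - 44y² - 256/3y + 4 → 4
  leading term 1: no divisor's leading term divides it; move 4 to the remainder.
  normal form = 4.
The normal form is nonzero, so p ∉ I. Since p minus its normal form lies in I, I + (p) = I + (r) where r = 4; decide whether this ideal is the whole ring.
Here r = 4 is a nonzero constant, hence a unit: 1 ∈ I + (p), the Gröbner basis of I + (p) is {1}, and the enlarged system has no common solution — adjoining p is inconsistent.

Adjoining 4xy - 44y² - 256/3y + 4 makes the ideal the whole ring: the system is inconsistent.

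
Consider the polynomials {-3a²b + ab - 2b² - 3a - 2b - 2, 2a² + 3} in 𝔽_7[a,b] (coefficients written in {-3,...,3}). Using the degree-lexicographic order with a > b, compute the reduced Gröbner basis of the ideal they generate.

G = {b³ - 3b² - 3a - 3b - 2, a² - 2, ab - 2b² - 3a - b - 2}

f_1 = -3a²b + ab - 2b² - 3a - 2b - 2, LT = a²b.
f_2 = 2a² + 3, LT = a².

S(f_1,f_2): lcm = a²b. S = 2ab + 3b² + a - 2b + 3.
  leading term ab: no divisor's leading term divides it; move 2ab to the remainder.
  leading term b²: no divisor's leading term divides it; move 3b² to the remainder.
  leading term a: no divisor's leading term divides it; move a to the remainder.
  leading term b: no divisor's leading term divides it; move -2b to the remainder.
  leading term 1: no divisor's leading term divides it; move 3 to the remainder.
  remainder 2ab + 3b² + a - 2b + 3 ≠ 0; add g_3 = 2ab + 3b² + a - 2b + 3 to the basis.

S(f_1,g_3): lcm = a²b. S = 2ab² + 3a² + 3ab + 3b² + 3a + 3b + 3.
  leading term ab²: subtract (b)·g_3 from 2ab² + 3a² + 3ab + 3b² + 3a + 3b + 3 → -3b³ + 3a² + 2ab - 2b² + 3a + 3
  leading term b³: no divisor's leading term divides it; move -3b³ to the remainder.
  leading term a²: subtract (-2)·f_2 from 3a² + 2ab - 2b² + 3a + 3 → 2ab - 2b² + 3a + 2
  leading term ab: subtract (1)·g_3 from 2ab - 2b² + 3a + 2 → 2b² + 2a + 2b - 1
  leading term b²: no divisor's leading term divides it; move 2b² to the remainder.
  leading term a: no divisor's leading term divides it; move 2a to the remainder.
  leading term b: no divisor's leading term divides it; move 2b to the remainder.
  leading term 1: no divisor's leading term divides it; move -1 to the remainder.
  remainder -3b³ + 2b² + 2a + 2b - 1 ≠ 0; add g_4 = -3b³ + 2b² + 2a + 2b - 1 to the basis.

S(f_2,g_3): lcm = a²b. S = 2ab² + 3a² + ab + 2a - 2b.
  leading term ab²: subtract (b)·g_3 from 2ab² + 3a² + ab + 2a - 2b → -3b³ + 3a² + 2b² + 2a + 2b
  leading term b³: subtract (1)·g_4 from -3b³ + 3a² + 2b² + 2a + 2b → 3a² + 1
  leading term a²: subtract (-2)·f_2 from 3a² + 1 → 0
  remainder 0.

S(f_1,g_4): lcm = a²b³. S = 3a²b² + 2ab³ + 3b⁴ + 3a³ + 3a²b + ab² + 3b³ + 2a² + 3b².
  leading term a²b²: subtract (-b)·f_1 from 3a²b² + 2ab³ + 3b⁴ + 3a³ + 3a²b + ab² + 3b³ + 2a² + 3b² → 2ab³ + 3b⁴ + 3a³ + 3a²b + 2ab² + b³ + 2a² - 3ab + b² - 2b
  leading term ab³: subtract (b²)·g_3 from 2ab³ + 3b⁴ + 3a³ + 3a²b + 2ab² + b³ + 2a² - 3ab + b² - 2b → 3a³ + 3a²b + ab² + 3b³ + 2a² - 3ab - 2b² - 2b
  leading term a³: subtract (-2a)·f_2 from 3a³ + 3a²b + ab² + 3b³ + 2a² - 3ab - 2b² - 2b → 3a²b + ab² + 3b³ + 2a² - 3ab - 2b² - a - 2b
  leading term a²b: subtract (-1)·f_1 from 3a²b + ab² + 3b³ + 2a² - 3ab - 2b² - a - 2b → ab² + 3b³ + 2a² - 2ab + 3b² + 3a + 3b - 2
  leading term ab²: subtract (-3b)·g_3 from ab² + 3b³ + 2a² - 2ab + 3b² + 3a + 3b - 2 → -2b³ + 2a² + ab - 3b² + 3a - 2b - 2
  leading term b³: subtract (3)·g_4 from -2b³ + 2a² + ab - 3b² + 3a - 2b - 2 → 2a² + ab - 2b² - 3a - b + 1
  leading term a²: subtract (1)·f_2 from 2a² + ab - 2b² - 3a - b + 1 → ab - 2b² - 3a - b - 2
  leading term ab: subtract (-3)·g_3 from ab - 2b² - 3a - b - 2 → 0
  remainder 0.

S(f_2,g_4): leading monomials are coprime, so the S-polynomial reduces to 0 (Buchberger's first criterion).
S(g_3,g_4): lcm = ab³. S = -2b⁴ - b³ + 3a² + 3ab - 2b² + 2a.
  leading term b⁴: subtract (3b)·g_4 from -2b⁴ - b³ + 3a² + 3ab - 2b² + 2a → 3a² - 3ab - b² + 2a + 3b
  leading term a²: subtract (-2)·f_2 from 3a² - 3ab - b² + 2a + 3b → -3ab - b² + 2a + 3b - 1
  leading term ab: subtract (2)·g_3 from -3ab - b² + 2a + 3b - 1 → 0
  remainder 0.

Every S-polynomial of the final basis reduces to 0, so we have a Gröbner basis.
Inter-reduce: drop elements whose leading term is divisible by another's, tail-reduce, and make monic.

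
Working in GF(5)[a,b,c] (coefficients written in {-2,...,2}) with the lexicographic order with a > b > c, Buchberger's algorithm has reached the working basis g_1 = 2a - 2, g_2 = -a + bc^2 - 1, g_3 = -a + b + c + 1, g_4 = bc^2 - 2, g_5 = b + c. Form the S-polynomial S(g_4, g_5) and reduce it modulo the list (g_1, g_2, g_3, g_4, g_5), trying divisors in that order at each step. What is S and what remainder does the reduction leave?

S(g_4, g_5) = -c^3 - 2; remainder on division = -c^3 - 2.

lcm(LM(g_4), LM(g_5)) = bc^2.
S = (lcm/LT(g_4))·g_4 − (lcm/LT(g_5))·g_5 = -c^3 - 2.
Reduce S modulo (g_1, g_2, g_3, g_4, g_5) in that order:
  leading term c^3: no divisor's leading term divides it; move -c^3 to the remainder.
  leading term 1: no divisor's leading term divides it; move -2 to the remainder.
The remainder -c^3 - 2 is nonzero, so it would be added as the next basis element.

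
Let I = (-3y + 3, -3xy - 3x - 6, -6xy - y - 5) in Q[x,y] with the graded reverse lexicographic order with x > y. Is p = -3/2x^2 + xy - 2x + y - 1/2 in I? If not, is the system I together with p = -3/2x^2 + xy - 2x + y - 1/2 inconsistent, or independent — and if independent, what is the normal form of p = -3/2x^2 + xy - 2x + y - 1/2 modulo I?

First compute the reduced Gröbner basis of I by Buchberger's algorithm.
f_1 = -3y + 3, LT = y.
f_2 = -3xy - 3x - 6, LT = xy.
f_3 = -6xy - y - 5, LT = xy.

S(f_1,f_2): lcm = xy. S = -2x - 2.
  leading term x: no divisor's leading term divides it; move -2x to the remainder.
  leading term 1: no divisor's leading term divides it; move -2 to the remainder.
  remainder -2x - 2 ≠ 0; add h_4 = -2x - 2 to the basis.

The other S-polynomials (S(f_1,f_3), S(f_2,f_3), S(f_1,h_4), S(f_2,h_4), S(f_3,h_4)) all reduce to 0 modulo the current basis, so we have a Gröbner basis.
Inter-reduce: drop elements whose leading term is divisible by another's, tail-reduce, and make monic.
Reduced Gröbner basis: {x + 1, y - 1}.
Label its elements g_1 = x + 1, g_2 = y - 1.

Reduce p = -3/2x^2 + xy - 2x + y - 1/2 modulo G:
  leading term x^2: subtract (-3/2x)·g_1 from -3/2x^2 + xy - 2x + y - 1/2 → xy - 1/2x + y - 1/2
  leading term xy: subtract (y)·g_1 from xy - 1/2x + y - 1/2 → -1/2x - 1/2
  leading term x: subtract (-1/2)·g_1 from -1/2x - 1/2 → 0
  normal form = 0.
Since the normal form is 0, p ∈ I.

The remainder on division by a Gröbner basis is unique — it is the normal form.

-3/2x^2 + xy - 2x + y - 1/2 lies in I (it reduces to 0).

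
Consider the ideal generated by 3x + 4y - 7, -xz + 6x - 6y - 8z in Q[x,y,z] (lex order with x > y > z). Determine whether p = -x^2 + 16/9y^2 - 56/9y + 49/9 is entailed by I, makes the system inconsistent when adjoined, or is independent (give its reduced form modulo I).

First compute the reduced Gröbner basis of I by Buchberger's algorithm.
f_1 = 3x + 4y - 7, LT = x.
f_2 = -xz + 6x - 6y - 8z, LT = xz.

S(f_1,f_2): lcm = xz. S = 6x + 4/3yz - 6y - 31/3z.
  leading term x: subtract (2)·f_1 from 6x + 4/3yz - 6y - 31/3z → 4/3yz - 14y - 31/3z + 14
  leading term yz: no divisor's leading term divides it; move 4/3yz to the remainder.
  leading term y: no divisor's leading term divides it; move -14y to the remainder.
  leading term z: no divisor's leading term divides it; move -31/3z to the remainder.
  leading term 1: no divisor's leading term divides it; move 14 to the remainder.
  remainder 4/3yz - 14y - 31/3z + 14 ≠ 0; add h_3 = 4/3yz - 14y - 31/3z + 14 to the basis.

The other S-polynomials (S(f_1,h_3), S(f_2,h_3)) all reduce to 0 modulo the current basis, so we have a Gröbner basis.
Inter-reduce: drop elements whose leading term is divisible by another's, tail-reduce, and make monic.
Reduced Gröbner basis: {x + 4/3y - 7/3, yz - 21/2y - 31/4z + 21/2}.
Label its elements g_1 = x + 4/3y - 7/3, g_2 = yz - 21/2y - 31/4z + 21/2.

Reduce p = -x^2 + 16/9y^2 - 56/9y + 49/9 modulo G:
  leading term x^2: subtract (-x)·g_1 from -x^2 + 16/9y^2 - 56/9y + 49/9 → 4/3xy - 7/3x + 16/9y^2 - 56/9y + 49/9
  leading term xy: subtract (4/3y)·g_1 from 4/3xy - 7/3x + 16/9y^2 - 56/9y + 49/9 → -7/3x - 28/9y + 49/9
  leading term x: subtract (-7/3)·g_1 from -7/3x - 28/9y + 49/9 → 0
  normal form = 0.
Since the normal form is 0, p ∈ I.

Ideal membership is decidable via reduction modulo a Gröbner basis.

-x^2 + 16/9y^2 - 56/9y + 49/9 lies in I (it reduces to 0).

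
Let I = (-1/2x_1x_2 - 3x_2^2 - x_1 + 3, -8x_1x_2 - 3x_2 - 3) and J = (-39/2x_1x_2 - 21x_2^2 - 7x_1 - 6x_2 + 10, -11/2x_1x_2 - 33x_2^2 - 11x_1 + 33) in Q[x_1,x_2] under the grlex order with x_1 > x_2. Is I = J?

Two ideals are equal iff their reduced Gröbner bases coincide (the reduced basis is unique for a fixed ordering).
Buchberger on the first generating set:
f_1 = -1/2x_1x_2 - 3x_2^2 - x_1 + 3, LT = x_1x_2.
f_2 = -8x_1x_2 - 3x_2 - 3, LT = x_1x_2.

S(f_1,f_2): lcm = x_1x_2. S = 6x_2^2 + 2x_1 - 3/8x_2 - 51/8.
  reduce S modulo (f_1, f_2):
  remainder 6x_2^2 + 2x_1 - 3/8x_2 - 51/8 ≠ 0; add g_3 = 6x_2^2 + 2x_1 - 3/8x_2 - 51/8 to the basis.

S(f_1,g_3): lcm = x_1x_2^2. S = 6x_2^3 - 1/3x_1^2 + 33/16x_1x_2 + 17/16x_1 - 6x_2.
  reduce S modulo (f_1, f_2, g_3):
  remainder -1/3x_1^2 + 15/16x_1 + 3/8x_2 + 3/8 ≠ 0; add g_4 = -1/3x_1^2 + 15/16x_1 + 3/8x_2 + 3/8 to the basis.

The other S-polynomials (S(f_2,g_3), S(f_1,g_4), S(f_2,g_4), S(g_3,g_4)) all reduce to 0 modulo the current basis, so we have a Gröbner basis.
Inter-reduce: drop elements whose leading term is divisible by another's, tail-reduce, and make monic.
Reduced Gröbner basis: {x_1^2 - 45/16x_1 - 9/8x_2 - 9/8, x_1x_2 + 3/8x_2 + 3/8, x_2^2 + 1/3x_1 - 1/16x_2 - 17/16}.

Buchberger on the second generating set:
h_1 = -39/2x_1x_2 - 21x_2^2 - 7x_1 - 6x_2 + 10, LT = x_1x_2.
h_2 = -11/2x_1x_2 - 33x_2^2 - 11x_1 + 33, LT = x_1x_2.

S(h_1,h_2): lcm = x_1x_2. S = -64/13x_2^2 - 64/39x_1 + 4/13x_2 + 214/39.
  reduce S modulo (h_1, h_2):
  remainder -64/13x_2^2 - 64/39x_1 + 4/13x_2 + 214/39 ≠ 0; add k_3 = -64/13x_2^2 - 64/39x_1 + 4/13x_2 + 214/39 to the basis.

S(h_1,k_3): lcm = x_1x_2^2. S = 14/13x_2^3 - 1/3x_1^2 + 263/624x_1x_2 + 4/13x_2^2 + 107/96x_1 - 20/39x_2.
  reduce S modulo (h_1, h_2, k_3):
  remainder -1/3x_1^2 + 95/96x_1 + 11/16x_2 + 3/8 ≠ 0; add k_4 = -1/3x_1^2 + 95/96x_1 + 11/16x_2 + 3/8 to the basis.

The other S-polynomials (S(h_2,k_3), S(h_1,k_4), S(h_2,k_4), S(k_3,k_4)) all reduce to 0 modulo the current basis, so we have a Gröbner basis.
Inter-reduce: drop elements whose leading term is divisible by another's, tail-reduce, and make monic.
Reduced Gröbner basis: {x_1^2 - 95/32x_1 - 33/16x_2 - 9/8, x_1x_2 + 3/8x_2 + 11/16, x_2^2 + 1/3x_1 - 1/16x_2 - 107/96}.

Since the reduced bases disagree, the two ideals are not the same.
The choice of monomial ordering does not affect the verdict — as long as both bases are computed under the same ordering, their equality decides ideal equality.

No, the ideals differ.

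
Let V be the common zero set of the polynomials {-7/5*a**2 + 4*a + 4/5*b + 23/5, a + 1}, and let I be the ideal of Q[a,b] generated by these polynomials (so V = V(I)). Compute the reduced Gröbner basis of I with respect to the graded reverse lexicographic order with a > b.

f_1 = -7/5*a**2 + 4*a + 4/5*b + 23/5, LT = a**2.
f_2 = a + 1, LT = a.

S(f_1,f_2): lcm = a**2. S = -27/7*a - 4/7*b - 23/7.
  leading term a: subtract (-27/7)·f_2 from -27/7*a - 4/7*b - 23/7 → -4/7*b + 4/7
  leading term b: no divisor's leading term divides it; move -4/7*b to the remainder.
  leading term 1: no divisor's leading term divides it; move 4/7 to the remainder.
  remainder -4/7*b + 4/7 ≠ 0; add g_3 = -4/7*b + 4/7 to the basis.

The other S-polynomials (S(f_1,g_3), S(f_2,g_3)) all reduce to 0 modulo the current basis, so we have a Gröbner basis.
Inter-reduce: drop elements whose leading term is divisible by another's, tail-reduce, and make monic.

G = {a + 1, b - 1}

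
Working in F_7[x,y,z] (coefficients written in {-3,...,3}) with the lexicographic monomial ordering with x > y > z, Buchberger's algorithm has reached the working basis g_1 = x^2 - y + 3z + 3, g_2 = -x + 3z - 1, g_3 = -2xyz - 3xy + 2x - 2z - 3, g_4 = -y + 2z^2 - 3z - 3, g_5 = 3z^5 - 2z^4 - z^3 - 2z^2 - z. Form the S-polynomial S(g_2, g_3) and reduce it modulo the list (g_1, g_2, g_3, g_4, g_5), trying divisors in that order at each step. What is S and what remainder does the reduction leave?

S(g_2, g_3) = 2xy + x - 3yz^2 + yz - z + 2; remainder on division = z^4 + 2z^3 - 2z^2 + z.

lcm(LM(g_2), LM(g_3)) = xyz.
S = (lcm/LT(g_2))·g_2 − (lcm/LT(g_3))·g_3 = 2xy + x - 3yz^2 + yz - z + 2.
Reduce S modulo (g_1, g_2, g_3, g_4, g_5) in that order:
  leading term xy: subtract (-2y)·g_2 from 2xy + x - 3yz^2 + yz - z + 2 → x - 3yz^2 - 2y - z + 2
  leading term x: subtract (-1)·g_2 from x - 3yz^2 - 2y - z + 2 → -3yz^2 - 2y + 2z + 1
  leading term yz^2: subtract (3z^2)·g_4 from -3yz^2 - 2y + 2z + 1 → -2y + z^4 + 2z^3 + 2z^2 + 2z + 1
  leading term y: subtract (2)·g_4 from -2y + z^4 + 2z^3 + 2z^2 + 2z + 1 → z^4 + 2z^3 - 2z^2 + z
  leading term z^4: no divisor's leading term divides it; move z^4 to the remainder.
  leading term z^3: no divisor's leading term divides it; move 2z^3 to the remainder.
  leading term z^2: no divisor's leading term divides it; move -2z^2 to the remainder.
  leading term z: no divisor's leading term divides it; move z to the remainder.
The remainder z^4 + 2z^3 - 2z^2 + z is nonzero, so it would be added as the next basis element.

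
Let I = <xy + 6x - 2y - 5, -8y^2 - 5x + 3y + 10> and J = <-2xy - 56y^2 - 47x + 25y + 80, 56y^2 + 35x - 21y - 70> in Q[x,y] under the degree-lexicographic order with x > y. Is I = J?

Yes, the ideals are equal.

For a fixed monomial order, each ideal has a unique reduced Gröbner basis; comparing bases decides equality.
Buchberger on the first generating set:
f_1 = xy + 6x - 2y - 5, LT = xy.
f_2 = -8y^2 - 5x + 3y + 10, LT = y^2.

S(f_1,f_2): lcm = xy^2. S = -5/8x^2 + 51/8xy - 2y^2 + 5/4x - 5y.
  reduce S modulo (f_1, f_2):
  remainder -5/8x^2 - 143/4x + 7y + 235/8 ≠ 0; add g_3 = -5/8x^2 - 143/4x + 7y + 235/8 to the basis.

The other S-polynomials (S(f_1,g_3), S(f_2,g_3)) all reduce to 0 modulo the current basis, so we have a Gröbner basis.
Inter-reduce: drop elements whose leading term is divisible by another's, tail-reduce, and make monic.
Reduced Gröbner basis: {x^2 + 286/5x - 56/5y - 47, xy + 6x - 2y - 5, y^2 + 5/8x - 3/8y - 5/4}.

Buchberger on the second generating set:
h_1 = -2xy - 56y^2 - 47x + 25y + 80, LT = xy.
h_2 = 56y^2 + 35x - 21y - 70, LT = y^2.

S(h_1,h_2): lcm = xy^2. S = 28y^3 - 5/8x^2 + 191/8xy - 25/2y^2 + 5/4x - 40y.
  reduce S modulo (h_1, h_2):
  remainder -5/8x^2 - 143/4x + 7y + 235/8 ≠ 0; add k_3 = -5/8x^2 - 143/4x + 7y + 235/8 to the basis.

The other S-polynomials (S(h_1,k_3), S(h_2,k_3)) all reduce to 0 modulo the current basis, so we have a Gröbner basis.
Inter-reduce: drop elements whose leading term is divisible by another's, tail-reduce, and make monic.
Reduced Gröbner basis: {x^2 + 286/5x - 56/5y - 47, xy + 6x - 2y - 5, y^2 + 5/8x - 3/8y - 5/4}.

The two bases agree; hence the ideals are identical.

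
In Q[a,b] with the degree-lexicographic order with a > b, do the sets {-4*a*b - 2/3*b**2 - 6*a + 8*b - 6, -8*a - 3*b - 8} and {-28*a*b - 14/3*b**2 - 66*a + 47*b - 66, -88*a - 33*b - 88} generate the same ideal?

Equality of ideals is decidable: compute both reduced Gröbner bases (unique for the ordering) and check whether they agree.
Buchberger on the first generating set:
f_1 = -4*a*b - 2/3*b**2 - 6*a + 8*b - 6, LT = a*b.
f_2 = -8*a - 3*b - 8, LT = a.

S(f_1,f_2): lcm = a*b. S = -5/24*b**2 + 3/2*a - 3*b + 3/2.
  leading term b**2: no divisor's leading term divides it; move -5/24*b**2 to the remainder.
  leading term a: subtract (-3/16)·f_2 from 3/2*a - 3*b + 3/2 → -57/16*b
  leading term b: no divisor's leading term divides it; move -57/16*b to the remainder.
  remainder -5/24*b**2 - 57/16*b ≠ 0; add g_3 = -5/24*b**2 - 57/16*b to the basis.

The other S-polynomials (S(f_1,g_3), S(f_2,g_3)) all reduce to 0 modulo the current basis, so we have a Gröbner basis.
Inter-reduce: drop elements whose leading term is divisible by another's, tail-reduce, and make monic.
Reduced Gröbner basis: {b**2 + 171/10*b, a + 3/8*b + 1}.

Buchberger on the second generating set:
h_1 = -28*a*b - 14/3*b**2 - 66*a + 47*b - 66, LT = a*b.
h_2 = -88*a - 33*b - 88, LT = a.

S(h_1,h_2): lcm = a*b. S = -5/24*b**2 + 33/14*a - 75/28*b + 33/14.
  leading term b**2: no divisor's leading term divides it; move -5/24*b**2 to the remainder.
  leading term a: subtract (-3/112)·h_2 from 33/14*a - 75/28*b + 33/14 → -57/16*b
  leading term b: no divisor's leading term divides it; move -57/16*b to the remainder.
  remainder -5/24*b**2 - 57/16*b ≠ 0; add k_3 = -5/24*b**2 - 57/16*b to the basis.

The other S-polynomials (S(h_1,k_3), S(h_2,k_3)) all reduce to 0 modulo the current basis, so we have a Gröbner basis.
Inter-reduce: drop elements whose leading term is divisible by another's, tail-reduce, and make monic.
Reduced Gröbner basis: {b**2 + 171/10*b, a + 3/8*b + 1}.

The two bases agree; hence the ideals are identical.

Yes, the ideals are equal.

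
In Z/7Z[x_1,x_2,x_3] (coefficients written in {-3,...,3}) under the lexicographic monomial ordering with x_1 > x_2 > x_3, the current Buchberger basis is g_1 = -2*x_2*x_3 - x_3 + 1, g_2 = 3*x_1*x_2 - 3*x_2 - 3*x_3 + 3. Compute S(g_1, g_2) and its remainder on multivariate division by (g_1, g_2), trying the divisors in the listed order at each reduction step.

lcm(LM(g_1), LM(g_2)) = x_1*x_2*x_3.
S = (lcm/LT(g_1))·g_1 − (lcm/LT(g_2))·g_2 = -3*x_1*x_3 + 3*x_1 + x_2*x_3 + x_3**2 - x_3.
Reduce S modulo (g_1, g_2) in that order:
  leading term x_1*x_3: no divisor's leading term divides it; move -3*x_1*x_3 to the remainder.
  leading term x_1: no divisor's leading term divides it; move 3*x_1 to the remainder.
  leading term x_2*x_3: subtract (3)·g_1 from x_2*x_3 + x_3**2 - x_3 → x_3**2 + 2*x_3 - 3
  leading term x_3**2: no divisor's leading term divides it; move x_3**2 to the remainder.
  leading term x_3: no divisor's leading term divides it; move 2*x_3 to the remainder.
  leading term 1: no divisor's leading term divides it; move -3 to the remainder.
The remainder -3*x_1*x_3 + 3*x_1 + x_3**2 + 2*x_3 - 3 is nonzero, so it would be added as the next basis element.

S(g_1, g_2) = -3*x_1*x_3 + 3*x_1 + x_2*x_3 + x_3**2 - x_3; remainder on division = -3*x_1*x_3 + 3*x_1 + x_3**2 + 2*x_3 - 3.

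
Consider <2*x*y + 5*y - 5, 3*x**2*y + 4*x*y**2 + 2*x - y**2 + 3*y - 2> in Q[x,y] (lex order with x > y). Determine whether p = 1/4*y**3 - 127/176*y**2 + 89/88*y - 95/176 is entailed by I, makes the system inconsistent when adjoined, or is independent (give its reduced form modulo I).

First compute the reduced Gröbner basis of I by Buchberger's algorithm.
f_1 = 2*x*y + 5*y - 5, LT = x*y.
f_2 = 3*x**2*y + 4*x*y**2 + 2*x - y**2 + 3*y - 2, LT = x**2*y.

S(f_1,f_2): lcm = x**2*y. S = -4/3*x*y**2 + 5/2*x*y - 19/6*x + 1/3*y**2 - y + 2/3.
  leading term x*y**2: subtract (-2/3*y)·f_1 from -4/3*x*y**2 + 5/2*x*y - 19/6*x + 1/3*y**2 - y + 2/3 → 5/2*x*y - 19/6*x + 11/3*y**2 - 13/3*y + 2/3
  leading term x*y: subtract (5/4)·f_1 from 5/2*x*y - 19/6*x + 11/3*y**2 - 13/3*y + 2/3 → -19/6*x + 11/3*y**2 - 127/12*y + 83/12
  leading term x: no divisor's leading term divides it; move -19/6*x to the remainder.
  leading term y**2: no divisor's leading term divides it; move 11/3*y**2 to the remainder.
  leading term y: no divisor's leading term divides it; move -127/12*y to the remainder.
  leading term 1: no divisor's leading term divides it; move 83/12 to the remainder.
  remainder -19/6*x + 11/3*y**2 - 127/12*y + 83/12 ≠ 0; add h_3 = -19/6*x + 11/3*y**2 - 127/12*y + 83/12 to the basis.

S(f_1,h_3): lcm = x*y. S = 22/19*y**3 - 127/38*y**2 + 89/19*y - 5/2.
  leading term y**3: no divisor's leading term divides it; move 22/19*y**3 to the remainder.
  leading term y**2: no divisor's leading term divides it; move -127/38*y**2 to the remainder.
  leading term y: no divisor's leading term divides it; move 89/19*y to the remainder.
  leading term 1: no divisor's leading term divides it; move -5/2 to the remainder.
  remainder 22/19*y**3 - 127/38*y**2 + 89/19*y - 5/2 ≠ 0; add h_4 = 22/19*y**3 - 127/38*y**2 + 89/19*y - 5/2 to the basis.

S(f_2,h_3): lcm = x**2*y. S = 22/19*x*y**3 - 229/114*x*y**2 + 83/38*x*y + 2/3*x - 1/3*y**2 + y - 2/3.
  leading term x*y**3: subtract (11/19*y**2)·f_1 from 22/19*x*y**3 - 229/114*x*y**2 + 83/38*x*y + 2/3*x - 1/3*y**2 + y - 2/3 → -229/114*x*y**2 + 83/38*x*y + 2/3*x - 55/19*y**3 + 146/57*y**2 + y - 2/3
  leading term x*y**2: subtract (-229/228*y)·f_1 from -229/114*x*y**2 + 83/38*x*y + 2/3*x - 55/19*y**3 + 146/57*y**2 + y - 2/3 → 83/38*x*y + 2/3*x - 55/19*y**3 + 91/12*y**2 - 917/228*y - 2/3
  leading term x*y: subtract (83/76)·f_1 from 83/38*x*y + 2/3*x - 55/19*y**3 + 91/12*y**2 - 917/228*y - 2/3 → 2/3*x - 55/19*y**3 + 91/12*y**2 - 1081/114*y + 1093/228
  leading term x: subtract (-4/19)·h_3 from 2/3*x - 55/19*y**3 + 91/12*y**2 - 1081/114*y + 1093/228 → -55/19*y**3 + 635/76*y**2 - 445/38*y + 25/4
  leading term y**3: subtract (-5/2)·h_4 from -55/19*y**3 + 635/76*y**2 - 445/38*y + 25/4 → 0
  remainder 0.

S(f_1,h_4): lcm = x*y**3. S = 127/44*x*y**2 - 89/22*x*y + 95/44*x + 5/2*y**3 - 5/2*y**2.
  leading term x*y**2: subtract (127/88*y)·f_1 from 127/44*x*y**2 - 89/22*x*y + 95/44*x + 5/2*y**3 - 5/2*y**2 → -89/22*x*y + 95/44*x + 5/2*y**3 - 855/88*y**2 + 635/88*y
  leading term x*y: subtract (-89/44)·f_1 from -89/22*x*y + 95/44*x + 5/2*y**3 - 855/88*y**2 + 635/88*y → 95/44*x + 5/2*y**3 - 855/88*y**2 + 1525/88*y - 445/44
  leading term x: subtract (-15/22)·h_3 from 95/44*x + 5/2*y**3 - 855/88*y**2 + 1525/88*y - 445/44 → 5/2*y**3 - 635/88*y**2 + 445/44*y - 475/88
  leading term y**3: subtract (95/44)·h_4 from 5/2*y**3 - 635/88*y**2 + 445/44*y - 475/88 → 0
  remainder 0.

S(f_2,h_4): lcm = x**2*y**3. S = 127/44*x**2*y**2 - 89/22*x**2*y + 95/44*x**2 + 4/3*x*y**4 + 2/3*x*y**2 - 1/3*y**4 + y**3 - 2/3*y**2.
  leading term x**2*y**2: subtract (127/88*x*y)·f_1 from 127/44*x**2*y**2 - 89/22*x**2*y + 95/44*x**2 + 4/3*x*y**4 + 2/3*x*y**2 - 1/3*y**4 + y**3 - 2/3*y**2 → -89/22*x**2*y + 95/44*x**2 + 4/3*x*y**4 - 1729/264*x*y**2 + 635/88*x*y - 1/3*y**4 + y**3 - 2/3*y**2
  leading term x**2*y: subtract (-89/44*x)·f_1 from -89/22*x**2*y + 95/44*x**2 + 4/3*x*y**4 - 1729/264*x*y**2 + 635/88*x*y - 1/3*y**4 + y**3 - 2/3*y**2 → 95/44*x**2 + 4/3*x*y**4 - 1729/264*x*y**2 + 1525/88*x*y - 445/44*x - 1/3*y**4 + y**3 - 2/3*y**2
  leading term x**2: subtract (-15/22*x)·h_3 from 95/44*x**2 + 4/3*x*y**4 - 1729/264*x*y**2 + 1525/88*x*y - 445/44*x - 1/3*y**4 + y**3 - 2/3*y**2 → 4/3*x*y**4 - 1069/264*x*y**2 + 445/44*x*y - 475/88*x - 1/3*y**4 + y**3 - 2/3*y**2
  leading term x*y**4: subtract (2/3*y**3)·f_1 from 4/3*x*y**4 - 1069/264*x*y**2 + 445/44*x*y - 475/88*x - 1/3*y**4 + y**3 - 2/3*y**2 → -1069/264*x*y**2 + 445/44*x*y - 475/88*x - 11/3*y**4 + 13/3*y**3 - 2/3*y**2
  leading term x*y**2: subtract (-1069/528*y)·f_1 from -1069/264*x*y**2 + 445/44*x*y - 475/88*x - 11/3*y**4 + 13/3*y**3 - 2/3*y**2 → 445/44*x*y - 475/88*x - 11/3*y**4 + 13/3*y**3 + 4993/528*y**2 - 5345/528*y
  leading term x*y: subtract (445/88)·f_1 from 445/44*x*y - 475/88*x - 11/3*y**4 + 13/3*y**3 + 4993/528*y**2 - 5345/528*y → -475/88*x - 11/3*y**4 + 13/3*y**3 + 4993/528*y**2 - 18695/528*y + 2225/88
  leading term x: subtract (75/44)·h_3 from -475/88*x - 11/3*y**4 + 13/3*y**3 + 4993/528*y**2 - 18695/528*y + 2225/88 → -11/3*y**4 + 13/3*y**3 + 1693/528*y**2 - 4585/264*y + 2375/176
  leading term y**4: subtract (-19/6*y)·h_4 from -11/3*y**4 + 13/3*y**3 + 1693/528*y**2 - 4585/264*y + 2375/176 → -25/4*y**3 + 3175/176*y**2 - 2225/88*y + 2375/176
  leading term y**3: subtract (-475/88)·h_4 from -25/4*y**3 + 3175/176*y**2 - 2225/88*y + 2375/176 → 0
  remainder 0.

S(h_3,h_4): leading monomials are coprime, so the S-polynomial reduces to 0 (Buchberger's first criterion).
Every S-polynomial of the final basis reduces to 0, so we have a Gröbner basis.
Inter-reduce: drop elements whose leading term is divisible by another's, tail-reduce, and make monic.
Reduced Gröbner basis: {x - 22/19*y**2 + 127/38*y - 83/38, y**3 - 127/44*y**2 + 89/22*y - 95/44}.
Label its elements g_1 = x - 22/19*y**2 + 127/38*y - 83/38, g_2 = y**3 - 127/44*y**2 + 89/22*y - 95/44.

Reduce p = 1/4*y**3 - 127/176*y**2 + 89/88*y - 95/176 modulo G:
  leading term y**3: subtract (1/4)·g_2 from 1/4*y**3 - 127/176*y**2 + 89/88*y - 95/176 → 0
  normal form = 0.
Since the normal form is 0, p ∈ I.

Ideal membership is decidable via reduction modulo a Gröbner basis.

1/4*y**3 - 127/176*y**2 + 89/88*y - 95/176 lies in I (it reduces to 0).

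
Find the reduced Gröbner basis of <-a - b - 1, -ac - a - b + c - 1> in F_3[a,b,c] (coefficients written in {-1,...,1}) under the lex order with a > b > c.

The reduced Gröbner basis is the canonical form of the ideal for this ordering.

f_1 = -a - b - 1, LT = a.
f_2 = -ac - a - b + c - 1, LT = ac.

S(f_1,f_2): lcm = ac. S = -a + bc - b - c - 1.
  leading term a: subtract (1)·f_1 from -a + bc - b - c - 1 → bc - c
  leading term bc: no divisor's leading term divides it; move bc to the remainder.
  leading term c: no divisor's leading term divides it; move -c to the remainder.
  remainder bc - c ≠ 0; add g_3 = bc - c to the basis.

S(f_1,g_3): leading monomials are coprime, so the S-polynomial reduces to 0 (Buchberger's first criterion).
S(f_2,g_3): lcm = abc. S = ab + ac + b^{2} - bc + b.
  leading term ab: subtract (-b)·f_1 from ab + ac + b^{2} - bc + b → ac - bc
  leading term ac: subtract (-c)·f_1 from ac - bc → bc - c
  leading term bc: subtract (1)·g_3 from bc - c → 0
  remainder 0.

Every S-polynomial of the final basis reduces to 0, so we have a Gröbner basis.
Inter-reduce: drop elements whose leading term is divisible by another's, tail-reduce, and make monic.

G = {a + b + 1, bc - c}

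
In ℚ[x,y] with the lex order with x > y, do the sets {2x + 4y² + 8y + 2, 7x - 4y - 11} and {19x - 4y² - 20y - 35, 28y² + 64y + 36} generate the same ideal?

Yes, the ideals are equal.

Equality of ideals is decidable: compute both reduced Gröbner bases (unique for the ordering) and check whether they agree.
Buchberger on the first generating set:
f_1 = 2x + 4y² + 8y + 2, LT = x.
f_2 = 7x - 4y - 11, LT = x.

S(f_1,f_2): lcm = x. S = 2y² + 32/7y + 18/7.
  leading term y²: no divisor's leading term divides it; move 2y² to the remainder.
  leading term y: no divisor's leading term divides it; move 32/7y to the remainder.
  leading term 1: no divisor's leading term divides it; move 18/7 to the remainder.
  remainder 2y² + 32/7y + 18/7 ≠ 0; add g_3 = 2y² + 32/7y + 18/7 to the basis.

The other S-polynomials (S(f_1,g_3), S(f_2,g_3)) all reduce to 0 modulo the current basis, so we have a Gröbner basis.
Inter-reduce: drop elements whose leading term is divisible by another's, tail-reduce, and make monic.
Reduced Gröbner basis: {x - 4/7y - 11/7, y² + 16/7y + 9/7}.

Buchberger on the second generating set:
h_1 = 19x - 4y² - 20y - 35, LT = x.
h_2 = 28y² + 64y + 36, LT = y².

The S-polynomials (S(h_1,h_2)) all reduce to 0 modulo the current basis, so we have a Gröbner basis.
Inter-reduce: drop elements whose leading term is divisible by another's, tail-reduce, and make monic.
Reduced Gröbner basis: {x - 4/7y - 11/7, y² + 16/7y + 9/7}.

These coincide, so the ideals are equal.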